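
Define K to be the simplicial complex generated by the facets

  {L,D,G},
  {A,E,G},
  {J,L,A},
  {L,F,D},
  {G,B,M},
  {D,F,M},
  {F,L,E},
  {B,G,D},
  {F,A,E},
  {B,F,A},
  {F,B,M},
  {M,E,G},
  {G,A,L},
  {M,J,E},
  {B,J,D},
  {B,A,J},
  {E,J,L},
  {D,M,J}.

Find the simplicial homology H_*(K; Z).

H_0 ≅ Z,  H_1 ≅ Z ⊕ Z/2,  H_2 = 0.

We work with the vertex ordering A < B < D < E < F < G < J < L < M. The simplices of K, each written with vertices in increasing order, are:

  0-simplices (9): A, B, D, E, F, G, J, L, M
  1-simplices (27): AB, AE, AF, AG, AJ, AL, BD, BF, BG, BJ, BM, DF, DG, DJ, DL, DM, EF, EG, EJ, EL, EM, FL, FM, GL, GM, JL, JM
  2-simplices (18): ABF, ABJ, AEF, AEG, AGL, AJL, BDG, BDJ, BFM, BGM, DFL, DFM, DGL, DJM, EFL, EGM, EJL, EJM

Hence C_0 ≅ Z^9, C_1 ≅ Z^27, C_2 ≅ Z^18.

The boundary map ∂_1: C_1 → C_0 sends each edge [p,q] (with p < q) to q − p. For instance
  ∂BG = G − B.
The resulting 9×27 matrix has rank 8, and its Smith normal form has invariant factors (1,1,1,1,1,1,1,1).

The boundary map ∂_2: C_2 → C_1 sends each 2-simplex [p,q,r] to [q,r] − [p,r] + [p,q]. For instance
  ∂ABF = BF − AF + AB,
  ∂BFM = FM − BM + BF.
As a 27×18 matrix over Z this has rank 18, with invariant factors (1,1,1,1,1,1,1,1,1,1,1,1,1,1,1,1,1,2).

Computing H_k = (kernel of ∂_k) / (image of ∂_{k+1}):

  H_0: rank C_0 − rank ∂_1 = 9 − 8 = 1, and the invariant factors of ∂_1 are all 1, so H_0 ≅ Z.
  H_1: rank ker ∂_1 − rank ∂_2 = (27 − 8) − 18 = 1, and ∂_2 has invariant factor 2 > 1, so H_1 ≅ Z ⊕ Z/2.
  H_2: rank ker ∂_2 − rank ∂_3 = (18 − 18) − 0 = 0, and there is no ∂_3, so H_2 ≅ 0.

(K is a triangulation of the Klein bottle.)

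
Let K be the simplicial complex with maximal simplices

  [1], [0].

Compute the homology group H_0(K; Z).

H_0 = Z^2.

Order the vertices as 0 < 1. Listing each simplex with vertices in this order, K has dimension 0 with simplices:

  0-simplices (2): [0], [1]

giving chain groups C_0 ≅ Z^2.

Now H_k = ker ∂_k / im ∂_{k+1}, so:

  H_0: rank C_0 − rank ∂_1 = 2 − 0 = 2, and there is no ∂_1, so H_0 ≅ Z^2.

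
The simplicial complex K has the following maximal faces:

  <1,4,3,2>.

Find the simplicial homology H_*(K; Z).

We work with the vertex ordering 1 < 2 < 3 < 4. The simplices of K, each written with vertices in increasing order, are:

  0-simplices (4): [1], [2], [3], [4]
  1-simplices (6): [1,2], [1,3], [1,4], [2,3], [2,4], [3,4]
  2-simplices (4): [1,2,3], [1,2,4], [1,3,4], [2,3,4]
  3-simplices (1): [1,2,3,4]

Hence C_0 ≅ Z^4, C_1 ≅ Z^6, C_2 ≅ Z^4, C_3 ≅ Z^1.

Boundary ∂_1: C_1 → C_0 is given by ∂[p,q] = [q] − [p]. For instance
  ∂[2,4] = [4] − [2].
As a 4×6 matrix over Z this has rank 3, with invariant factors (1,1,1).

The boundary map ∂_2: C_2 → C_1 acts by ∂[p,q,r] = [q,r] − [p,r] + [p,q]. For instance
  ∂[1,2,3] = [2,3] − [1,3] + [1,2],
  ∂[1,3,4] = [3,4] − [1,4] + [1,3].
As a 6×4 matrix over Z this has rank 3, with invariant factors (1,1,1).

The boundary map ∂_3: C_3 → C_2 sends each 3-simplex σ to the alternating sum Σ_i (−1)^i (σ with its i-th vertex removed). For instance
  ∂[1,2,3,4] = [2,3,4] − [1,3,4] + [1,2,4] − [1,2,3].
The resulting 4×1 matrix has rank 1, and its Smith normal form has invariant factors (1).

Now H_k = ker ∂_k / im ∂_{k+1}, so:

  H_0: rank C_0 − rank ∂_1 = 4 − 3 = 1, and the invariant factors of ∂_1 are all 1, so H_0 = Z.
  H_1: rank ker ∂_1 − rank ∂_2 = (6 − 3) − 3 = 0, and the invariant factors of ∂_2 are all 1, so H_1 = 0.
  H_2: rank ker ∂_2 − rank ∂_3 = (4 − 3) − 1 = 0, and the invariant factors of ∂_3 are all 1, so H_2 = 0.
  H_3: rank ker ∂_3 − rank ∂_4 = (1 − 1) − 0 = 0, and there is no ∂_4, so H_3 = 0.

(K is a triangulation of the 3-simplex.)

H_0 = Z,  H_1 = 0,  H_2 = 0,  H_3 = 0.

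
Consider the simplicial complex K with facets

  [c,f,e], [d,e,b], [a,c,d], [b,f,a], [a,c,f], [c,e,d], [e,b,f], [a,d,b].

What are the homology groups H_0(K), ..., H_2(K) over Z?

We work with the vertex ordering a < b < c < d < e < f. The simplices of K, each written with vertices in increasing order, are:

  0-simplices (6): a, b, c, d, e, f
  1-simplices (12): ab, ac, ad, af, bd, be, bf, cd, ce, cf, de, ef
  2-simplices (8): abd, abf, acd, acf, bde, bef, cde, cef

giving chain groups C_0 ≅ Z^6, C_1 ≅ Z^12, C_2 ≅ Z^8.

∂_1: C_1 → C_0 sends each edge [p,q] (with p < q) to q − p. For instance
  ∂de = e − d.
This gives a 6×12 integer matrix of rank 5; reducing to Smith normal form yields diagonal entries (1,1,1,1,1).

Boundary ∂_2: C_2 → C_1 acts by ∂[p,q,r] = [q,r] − [p,r] + [p,q]. For instance
  ∂cde = de − ce + cd,
  ∂bef = ef − bf + be.
The resulting 12×8 matrix has rank 7, and its Smith normal form has invariant factors (1,1,1,1,1,1,1).

Now H_k = ker ∂_k / im ∂_{k+1}, so:

  H_0: rank C_0 − rank ∂_1 = 6 − 5 = 1, and the invariant factors of ∂_1 are all 1, so H_0 ≅ Z.
  H_1: rank ker ∂_1 − rank ∂_2 = (12 − 5) − 7 = 0, and the invariant factors of ∂_2 are all 1, so H_1 ≅ 0.
  H_2: rank ker ∂_2 − rank ∂_3 = (8 − 7) − 0 = 1, and there is no ∂_3, so H_2 ≅ Z.

As a check, the Euler characteristic is 6 − 12 + 8 = 2, which agrees with 1 − 0 + 1 = 2.

H_0 = Z,  H_1 = 0,  H_2 = Z.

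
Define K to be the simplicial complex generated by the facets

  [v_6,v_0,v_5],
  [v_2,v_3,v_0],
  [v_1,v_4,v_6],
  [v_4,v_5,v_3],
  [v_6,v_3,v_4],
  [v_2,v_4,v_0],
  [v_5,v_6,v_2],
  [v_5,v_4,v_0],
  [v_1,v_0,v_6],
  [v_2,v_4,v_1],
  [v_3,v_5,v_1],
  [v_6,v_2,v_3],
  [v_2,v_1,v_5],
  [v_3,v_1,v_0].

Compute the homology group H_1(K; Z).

Order the vertices as v_0 < v_1 < v_2 < v_3 < v_4 < v_5 < v_6. Listing each simplex with vertices in this order, K has dimension 2 with simplices:

  0-simplices (7): [v_0], [v_1], [v_2], [v_3], [v_4], [v_5], [v_6]
  1-simplices (21): (21 of them)
  2-simplices (14): (14 of them)

giving chain groups C_0 ≅ Z^7, C_1 ≅ Z^21, C_2 ≅ Z^14.

∂_1: C_1 → C_0 maps an edge to its endpoints' difference, ∂[p,q] = q − p. For instance
  ∂[v_0,v_4] = [v_4] − [v_0].
As a 7×21 matrix over Z this has rank 6, with invariant factors (1,1,1,1,1,1).

Boundary ∂_2: C_2 → C_1 maps a triangle to the signed sum of its edges. For instance
  ∂[v_0,v_2,v_4] = [v_2,v_4] − [v_0,v_4] + [v_0,v_2],
  ∂[v_2,v_5,v_6] = [v_5,v_6] − [v_2,v_6] + [v_2,v_5].
As a 21×14 matrix over Z this has rank 13, with invariant factors (1,1,1,1,1,1,1,1,1,1,1,1,1).

From H_k ≅ ker(∂_k) / im(∂_{k+1}) we obtain:

  H_1: rank ker ∂_1 − rank ∂_2 = (21 − 6) − 13 = 2, and the invariant factors of ∂_2 are all 1, so H_1 = Z^2.

(K is a triangulation of the torus T^2.)

H_1 = Z^2.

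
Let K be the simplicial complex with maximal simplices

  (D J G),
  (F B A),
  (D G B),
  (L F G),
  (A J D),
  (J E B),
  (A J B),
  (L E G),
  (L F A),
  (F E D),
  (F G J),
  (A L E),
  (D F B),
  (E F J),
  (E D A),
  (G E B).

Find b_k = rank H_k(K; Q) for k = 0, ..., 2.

K has 8 vertices, 24 edges, 16 triangles.
rank ∂_0 = 0, rank ∂_1 = 7 ⇒ b_0 = 8 − 0 − 7 = 1; all invariant factors of ∂_1 are 1 so no torsion. So H_0 ≅ Z.
rank ∂_1 = 7, rank ∂_2 = 15 ⇒ b_1 = 24 − 7 − 15 = 2; all invariant factors of ∂_2 are 1 so no torsion. So H_1 ≅ Z^2.
rank ∂_2 = 15, rank ∂_3 = 0 ⇒ b_2 = 16 − 15 − 0 = 1. So H_2 ≅ Z.

b_0 = 1, b_1 = 2, b_2 = 1.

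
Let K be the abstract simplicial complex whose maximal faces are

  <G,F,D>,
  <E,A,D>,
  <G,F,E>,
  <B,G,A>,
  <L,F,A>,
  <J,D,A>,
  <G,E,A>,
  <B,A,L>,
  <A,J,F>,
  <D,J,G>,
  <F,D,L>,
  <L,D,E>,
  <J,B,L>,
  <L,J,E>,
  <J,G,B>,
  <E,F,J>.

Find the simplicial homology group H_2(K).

K has 8 vertices, 24 edges, 16 triangles.
rank ∂_2 = 15, rank ∂_3 = 0 ⇒ b_2 = 16 − 15 − 0 = 1. So H_2 = Z.

H_2 ≅ Z.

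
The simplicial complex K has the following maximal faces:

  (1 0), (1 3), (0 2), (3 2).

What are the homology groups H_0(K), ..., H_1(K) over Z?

Fix the vertex order 0 < 1 < 2 < 3 and write every simplex with vertices in increasing order. Then dim K = 1 and the simplices of K are:

  0-simplices (4): [0], [1], [2], [3]
  1-simplices (4): [0,1], [0,2], [1,3], [2,3]

so the chain groups are C_0 ≅ Z^4, C_1 ≅ Z^4.

The boundary map ∂_1: C_1 → C_0 is given by ∂[p,q] = [q] − [p]. For instance
  ∂[2,3] = [3] − [2].
As a 4×4 matrix over Z this has rank 3, with invariant factors (1,1,1).

Reading off H_k = ker ∂_k / im ∂_{k+1}:

  H_0: rank C_0 − rank ∂_1 = 4 − 3 = 1, and the invariant factors of ∂_1 are all 1, so H_0 = Z.
  H_1: rank ker ∂_1 − rank ∂_2 = (4 − 3) − 0 = 1, and there is no ∂_2, so H_1 = Z.

As a check, the Euler characteristic is 4 − 4 = 0, which agrees with 1 − 1 = 0.
(K is a triangulation of the circle S^1.)

H_0 = Z,  H_1 = Z.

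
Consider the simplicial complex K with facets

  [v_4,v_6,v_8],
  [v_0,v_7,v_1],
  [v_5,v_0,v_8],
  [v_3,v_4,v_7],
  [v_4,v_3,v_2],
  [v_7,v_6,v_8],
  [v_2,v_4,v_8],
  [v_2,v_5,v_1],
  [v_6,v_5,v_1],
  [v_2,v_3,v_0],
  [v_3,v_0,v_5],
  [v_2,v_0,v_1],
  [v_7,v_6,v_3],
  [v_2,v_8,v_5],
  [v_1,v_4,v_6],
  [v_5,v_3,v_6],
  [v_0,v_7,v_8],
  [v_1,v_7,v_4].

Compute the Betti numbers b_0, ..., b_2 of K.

Order the vertices as v_0 < v_1 < v_2 < v_3 < v_4 < v_5 < v_6 < v_7 < v_8. Listing each simplex with vertices in this order, K has dimension 2 with simplices:

  0-simplices (9): [v_0], [v_1], [v_2], [v_3], [v_4], [v_5], [v_6], [v_7], [v_8]
  1-simplices (27): (27 of them)
  2-simplices (18): (18 of them)

so the chain groups are C_0 ≅ Z^9, C_1 ≅ Z^27, C_2 ≅ Z^18.

Boundary ∂_1: C_1 → C_0 is given by ∂[p,q] = [q] − [p].
As a 9×27 matrix over Z this has rank 8, with invariant factors (1,1,1,1,1,1,1,1).

∂_2: C_2 → C_1 acts by ∂[p,q,r] = [q,r] − [p,r] + [p,q]. For instance
  ∂[v_3,v_5,v_6] = [v_5,v_6] − [v_3,v_6] + [v_3,v_5],
  ∂[v_3,v_4,v_7] = [v_4,v_7] − [v_3,v_7] + [v_3,v_4].
As a 27×18 matrix over Z this has rank 18, with invariant factors (1,1,1,1,1,1,1,1,1,1,1,1,1,1,1,1,1,2).

From H_k ≅ ker(∂_k) / im(∂_{k+1}) we obtain:

  H_0: rank C_0 − rank ∂_1 = 9 − 8 = 1, and the invariant factors of ∂_1 are all 1, so H_0 = Z.
  H_1: rank ker ∂_1 − rank ∂_2 = (27 − 8) − 18 = 1, and ∂_2 has invariant factor 2 > 1, so H_1 = Z ⊕ Z/2.
  H_2: rank ker ∂_2 − rank ∂_3 = (18 − 18) − 0 = 0, and there is no ∂_3, so H_2 = 0.

As a check, the Euler characteristic is 9 − 27 + 18 = 0, which agrees with 1 − 1 + 0 = 0.

Hence the Betti numbers are b_0 = 1, b_1 = 1, b_2 = 0.

b_0 = 1, b_1 = 1, b_2 = 0.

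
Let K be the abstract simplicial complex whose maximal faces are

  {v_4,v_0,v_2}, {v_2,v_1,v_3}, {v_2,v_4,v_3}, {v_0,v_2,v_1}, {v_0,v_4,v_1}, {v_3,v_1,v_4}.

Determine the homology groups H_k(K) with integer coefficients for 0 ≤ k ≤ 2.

K has 5 vertices, 9 edges, 6 triangles.
rank ∂_0 = 0, rank ∂_1 = 4 ⇒ b_0 = 5 − 0 − 4 = 1; all invariant factors of ∂_1 are 1 so no torsion. So H_0 = Z.
rank ∂_1 = 4, rank ∂_2 = 5 ⇒ b_1 = 9 − 4 − 5 = 0; all invariant factors of ∂_2 are 1 so no torsion. So H_1 = 0.
rank ∂_2 = 5, rank ∂_3 = 0 ⇒ b_2 = 6 − 5 − 0 = 1. So H_2 = Z.

H_0 ≅ Z,  H_1 = 0,  H_2 ≅ Z.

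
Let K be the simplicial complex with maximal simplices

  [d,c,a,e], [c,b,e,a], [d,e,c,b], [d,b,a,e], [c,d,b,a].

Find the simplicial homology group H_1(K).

H_1 ≅ 0.

Order the vertices as a < b < c < d < e. Listing each simplex with vertices in this order, K has dimension 3 with simplices:

  0-simplices (5): a, b, c, d, e
  1-simplices (10): ab, ac, ad, ae, bc, bd, be, cd, ce, de
  2-simplices (10): abc, abd, abe, acd, ace, ade, bcd, bce, bde, cde
  3-simplices (5): abcd, abce, abde, acde, bcde

Hence C_0 ≅ Z^5, C_1 ≅ Z^10, C_2 ≅ Z^10, C_3 ≅ Z^5.

Boundary ∂_1: C_1 → C_0 sends each edge [p,q] (with p < q) to q − p. For instance
  ∂cd = d − c.
The resulting 5×10 matrix has rank 4, and its Smith normal form has invariant factors (1,1,1,1).

Boundary ∂_2: C_2 → C_1 maps a triangle to the signed sum of its edges. For instance
  ∂ade = de − ae + ad,
  ∂abe = be − ae + ab.
As a 10×10 matrix over Z this has rank 6, with invariant factors (1,1,1,1,1,1).

∂_3: C_3 → C_2 sends each 3-simplex σ to the alternating sum Σ_i (−1)^i (σ with its i-th vertex removed). For instance
  ∂abcd = bcd − acd + abd − abc,
  ∂abce = bce − ace + abe − abc.
As a 10×5 matrix over Z this has rank 4, with invariant factors (1,1,1,1).

Reading off H_k = ker ∂_k / im ∂_{k+1}:

  H_1: rank ker ∂_1 − rank ∂_2 = (10 − 4) − 6 = 0, and the invariant factors of ∂_2 are all 1, so H_1 = 0.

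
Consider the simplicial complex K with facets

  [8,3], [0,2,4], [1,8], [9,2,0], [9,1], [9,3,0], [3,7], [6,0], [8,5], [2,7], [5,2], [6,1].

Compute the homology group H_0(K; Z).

H_0 ≅ Z.

Take the total order 0 < 1 < 2 < 3 < 4 < 5 < 6 < 7 < 8 < 9 on the vertex set. Then K (dimension 2) consists of the simplices:

  0-simplices (10): [0], [1], [2], [3], [4], [5], [6], [7], [8], [9]
  1-simplices (16): [0,2], [0,3], [0,4], [0,6], [0,9], [1,6], [1,8], [1,9], [2,4], [2,5], [2,7], [2,9], [3,7], [3,8], [3,9], [5,8]
  2-simplices (3): [0,2,4], [0,2,9], [0,3,9]

so the chain groups are C_0 ≅ Z^10, C_1 ≅ Z^16, C_2 ≅ Z^3.

∂_1: C_1 → C_0 sends each edge [p,q] (with p < q) to q − p. For instance
  ∂[2,5] = [5] − [2].
The resulting 10×16 matrix has rank 9, and its Smith normal form has invariant factors (1,1,1,1,1,1,1,1,1).

The boundary map ∂_2: C_2 → C_1 acts by ∂[p,q,r] = [q,r] − [p,r] + [p,q]. For instance
  ∂[0,2,9] = [2,9] − [0,9] + [0,2],
  ∂[0,2,4] = [2,4] − [0,4] + [0,2].
As a 16×3 matrix over Z this has rank 3, with invariant factors (1,1,1).

Computing H_k = (kernel of ∂_k) / (image of ∂_{k+1}):

  H_0: rank C_0 − rank ∂_1 = 10 − 9 = 1, and the invariant factors of ∂_1 are all 1, so H_0 = Z.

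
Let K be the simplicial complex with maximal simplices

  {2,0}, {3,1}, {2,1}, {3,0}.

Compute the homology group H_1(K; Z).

H_1 ≅ Z.

Order the vertices as 0 < 1 < 2 < 3. Listing each simplex with vertices in this order, K has dimension 1 with simplices:

  0-simplices (4): [0], [1], [2], [3]
  1-simplices (4): [0,2], [0,3], [1,2], [1,3]

so the chain groups are C_0 ≅ Z^4, C_1 ≅ Z^4.

The boundary map ∂_1: C_1 → C_0 maps an edge to its endpoints' difference, ∂[p,q] = q − p. For instance
  ∂[0,3] = [3] − [0].
This gives a 4×4 integer matrix of rank 3; reducing to Smith normal form yields diagonal entries (1,1,1).

Computing H_k = (kernel of ∂_k) / (image of ∂_{k+1}):

  H_1: rank ker ∂_1 − rank ∂_2 = (4 − 3) − 0 = 1, and there is no ∂_2, so H_1 ≅ Z.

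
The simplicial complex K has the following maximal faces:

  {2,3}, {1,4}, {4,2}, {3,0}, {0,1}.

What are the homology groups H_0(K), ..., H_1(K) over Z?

Fix the vertex order 0 < 1 < 2 < 3 < 4 and write every simplex with vertices in increasing order. Then dim K = 1 and the simplices of K are:

  0-simplices (5): [0], [1], [2], [3], [4]
  1-simplices (5): [0,1], [0,3], [1,4], [2,3], [2,4]

giving chain groups C_0 ≅ Z^5, C_1 ≅ Z^5.

∂_1: C_1 → C_0 sends each edge [p,q] (with p < q) to q − p. For instance
  ∂[0,3] = [3] − [0].
The resulting 5×5 matrix has rank 4, and its Smith normal form has invariant factors (1,1,1,1).

Computing H_k = (kernel of ∂_k) / (image of ∂_{k+1}):

  H_0: rank C_0 − rank ∂_1 = 5 − 4 = 1, and the invariant factors of ∂_1 are all 1, so H_0 ≅ Z.
  H_1: rank ker ∂_1 − rank ∂_2 = (5 − 4) − 0 = 1, and there is no ∂_2, so H_1 ≅ Z.

As a check, the Euler characteristic is 5 − 5 = 0, which agrees with 1 − 1 = 0.

H_0 = Z,  H_1 = Z.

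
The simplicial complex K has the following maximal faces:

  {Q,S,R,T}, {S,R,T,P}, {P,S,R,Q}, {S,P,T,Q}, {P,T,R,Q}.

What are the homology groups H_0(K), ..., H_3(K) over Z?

H_0 ≅ Z,  H_1 = 0,  H_2 = 0,  H_3 ≅ Z.

Take the total order P < Q < R < S < T on the vertex set. Then K (dimension 3) consists of the simplices:

  0-simplices (5): P, Q, R, S, T
  1-simplices (10): PQ, PR, PS, PT, QR, QS, QT, RS, RT, ST
  2-simplices (10): PQR, PQS, PQT, PRS, PRT, PST, QRS, QRT, QST, RST
  3-simplices (5): PQRS, PQRT, PQST, PRST, QRST

Hence C_0 ≅ Z^5, C_1 ≅ Z^10, C_2 ≅ Z^10, C_3 ≅ Z^5.

∂_1: C_1 → C_0 is given by ∂[p,q] = [q] − [p]. For instance
  ∂QR = R − Q.
The 5×10 boundary matrix has rank 4 and Smith normal form diag(1,1,1,1).

Boundary ∂_2: C_2 → C_1 maps a triangle to the signed sum of its edges. For instance
  ∂PRS = RS − PS + PR,
  ∂PQT = QT − PT + PQ.
As a 10×10 matrix over Z this has rank 6, with invariant factors (1,1,1,1,1,1).

The boundary map ∂_3: C_3 → C_2 sends each 3-simplex σ to the alternating sum Σ_i (−1)^i (σ with its i-th vertex removed). For instance
  ∂PQRS = QRS − PRS + PQS − PQR,
  ∂PQST = QST − PST + PQT − PQS.
As a 10×5 matrix over Z this has rank 4, with invariant factors (1,1,1,1).

Reading off H_k = ker ∂_k / im ∂_{k+1}:

  H_0: rank C_0 − rank ∂_1 = 5 − 4 = 1, and the invariant factors of ∂_1 are all 1, so H_0 ≅ Z.
  H_1: rank ker ∂_1 − rank ∂_2 = (10 − 4) − 6 = 0, and the invariant factors of ∂_2 are all 1, so H_1 ≅ 0.
  H_2: rank ker ∂_2 − rank ∂_3 = (10 − 6) − 4 = 0, and the invariant factors of ∂_3 are all 1, so H_2 ≅ 0.
  H_3: rank ker ∂_3 − rank ∂_4 = (5 − 4) − 0 = 1, and there is no ∂_4, so H_3 ≅ Z.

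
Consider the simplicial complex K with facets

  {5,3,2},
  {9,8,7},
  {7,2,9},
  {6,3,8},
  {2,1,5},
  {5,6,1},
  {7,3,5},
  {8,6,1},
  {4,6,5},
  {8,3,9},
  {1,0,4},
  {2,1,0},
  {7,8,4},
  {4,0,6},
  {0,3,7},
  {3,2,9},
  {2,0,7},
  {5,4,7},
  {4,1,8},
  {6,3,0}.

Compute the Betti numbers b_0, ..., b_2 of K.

b_0 = 1, b_1 = 1, b_2 = 0.

Order the vertices as 0 < 1 < 2 < 3 < 4 < 5 < 6 < 7 < 8 < 9. Listing each simplex with vertices in this order, K has dimension 2 with simplices:

  0-simplices (10): [0], [1], [2], [3], [4], [5], [6], [7], [8], [9]
  1-simplices (30): (30 of them)
  2-simplices (20): (20 of them)

Hence C_0 ≅ Z^10, C_1 ≅ Z^30, C_2 ≅ Z^20.

The boundary map ∂_1: C_1 → C_0 maps an edge to its endpoints' difference, ∂[p,q] = q − p.
As a 10×30 matrix over Z this has rank 9, with invariant factors (1,1,1,1,1,1,1,1,1).

The boundary map ∂_2: C_2 → C_1 maps a triangle to the signed sum of its edges. For instance
  ∂[0,1,2] = [1,2] − [0,2] + [0,1],
  ∂[0,2,7] = [2,7] − [0,7] + [0,2].
The resulting 30×20 matrix has rank 20, and its Smith normal form has invariant factors (1,1,1,1,1,1,1,1,1,1,1,1,1,1,1,1,1,1,1,2).

Reading off H_k = ker ∂_k / im ∂_{k+1}:

  H_0: rank C_0 − rank ∂_1 = 10 − 9 = 1, and the invariant factors of ∂_1 are all 1, so H_0 = Z.
  H_1: rank ker ∂_1 − rank ∂_2 = (30 − 9) − 20 = 1, and ∂_2 has invariant factor 2 > 1, so H_1 = Z ⊕ Z_2.
  H_2: rank ker ∂_2 − rank ∂_3 = (20 − 20) − 0 = 0, and there is no ∂_3, so H_2 = 0.

Hence the Betti numbers are b_0 = 1, b_1 = 1, b_2 = 0.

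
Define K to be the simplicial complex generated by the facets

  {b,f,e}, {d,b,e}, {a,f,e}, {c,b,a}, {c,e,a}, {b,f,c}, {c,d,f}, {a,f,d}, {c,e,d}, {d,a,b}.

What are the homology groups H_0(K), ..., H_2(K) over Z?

H_0 ≅ Z,  H_1 ≅ Z/2,  H_2 = 0.

We work with the vertex ordering a < b < c < d < e < f. The simplices of K, each written with vertices in increasing order, are:

  0-simplices (6): a, b, c, d, e, f
  1-simplices (15): ab, ac, ad, ae, af, bc, bd, be, bf, cd, ce, cf, de, df, ef
  2-simplices (10): abc, abd, ace, adf, aef, bcf, bde, bef, cde, cdf

so the chain groups are C_0 ≅ Z^6, C_1 ≅ Z^15, C_2 ≅ Z^10.

∂_1: C_1 → C_0 sends each edge [p,q] (with p < q) to q − p.
The 6×15 boundary matrix has rank 5 and Smith normal form diag(1,1,1,1,1).

The boundary map ∂_2: C_2 → C_1 acts by ∂[p,q,r] = [q,r] − [p,r] + [p,q]. For instance
  ∂bef = ef − bf + be,
  ∂ace = ce − ae + ac.
The resulting 15×10 matrix has rank 10, and its Smith normal form has invariant factors (1,1,1,1,1,1,1,1,1,2).

Now H_k = ker ∂_k / im ∂_{k+1}, so:

  H_0: rank C_0 − rank ∂_1 = 6 − 5 = 1, and the invariant factors of ∂_1 are all 1, so H_0 ≅ Z.
  H_1: rank ker ∂_1 − rank ∂_2 = (15 − 5) − 10 = 0, and ∂_2 has invariant factor 2 > 1, so H_1 ≅ Z/2.
  H_2: rank ker ∂_2 − rank ∂_3 = (10 − 10) − 0 = 0, and there is no ∂_3, so H_2 ≅ 0.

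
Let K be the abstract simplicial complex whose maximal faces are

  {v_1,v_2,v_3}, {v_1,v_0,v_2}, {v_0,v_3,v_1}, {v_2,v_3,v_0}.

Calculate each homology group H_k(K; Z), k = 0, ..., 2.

H_0 = Z,  H_1 = 0,  H_2 = Z.

We work with the vertex ordering v_0 < v_1 < v_2 < v_3. The simplices of K, each written with vertices in increasing order, are:

  0-simplices (4): [v_0], [v_1], [v_2], [v_3]
  1-simplices (6): [v_0,v_1], [v_0,v_2], [v_0,v_3], [v_1,v_2], [v_1,v_3], [v_2,v_3]
  2-simplices (4): [v_0,v_1,v_2], [v_0,v_1,v_3], [v_0,v_2,v_3], [v_1,v_2,v_3]

so the chain groups are C_0 ≅ Z^4, C_1 ≅ Z^6, C_2 ≅ Z^4.

The boundary map ∂_1: C_1 → C_0 is given by ∂[p,q] = [q] − [p].
As a 4×6 matrix over Z this has rank 3, with invariant factors (1,1,1).

∂_2: C_2 → C_1 maps a triangle to the signed sum of its edges. For instance
  ∂[v_0,v_1,v_3] = [v_1,v_3] − [v_0,v_3] + [v_0,v_1],
  ∂[v_1,v_2,v_3] = [v_2,v_3] − [v_1,v_3] + [v_1,v_2].
As a 6×4 matrix over Z this has rank 3, with invariant factors (1,1,1).

From H_k ≅ ker(∂_k) / im(∂_{k+1}) we obtain:

  H_0: rank C_0 − rank ∂_1 = 4 − 3 = 1, and the invariant factors of ∂_1 are all 1, so H_0 = Z.
  H_1: rank ker ∂_1 − rank ∂_2 = (6 − 3) − 3 = 0, and the invariant factors of ∂_2 are all 1, so H_1 = 0.
  H_2: rank ker ∂_2 − rank ∂_3 = (4 − 3) − 0 = 1, and there is no ∂_3, so H_2 = Z.

(K is a triangulation of the 2-sphere S^2.)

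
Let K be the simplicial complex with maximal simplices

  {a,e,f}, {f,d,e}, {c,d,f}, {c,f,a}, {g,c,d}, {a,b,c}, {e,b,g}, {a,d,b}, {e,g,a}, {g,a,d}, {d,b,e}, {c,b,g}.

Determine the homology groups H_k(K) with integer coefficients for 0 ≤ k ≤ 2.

Order the vertices as a < b < c < d < e < f < g. Listing each simplex with vertices in this order, K has dimension 2 with simplices:

  0-simplices (7): a, b, c, d, e, f, g
  1-simplices (18): ab, ac, ad, ae, af, ag, bc, bd, be, bg, cd, cf, cg, de, df, dg, ef, eg
  2-simplices (12): abc, abd, acf, adg, aef, aeg, bcg, bde, beg, cdf, cdg, def

so the chain groups are C_0 ≅ Z^7, C_1 ≅ Z^18, C_2 ≅ Z^12.

Boundary ∂_1: C_1 → C_0 is given by ∂[p,q] = [q] − [p]. For instance
  ∂ad = d − a.
As a 7×18 matrix over Z this has rank 6, with invariant factors (1,1,1,1,1,1).

The boundary map ∂_2: C_2 → C_1 acts by ∂[p,q,r] = [q,r] − [p,r] + [p,q]. For instance
  ∂cdf = df − cf + cd,
  ∂aef = ef − af + ae.
This gives a 18×12 integer matrix of rank 12; reducing to Smith normal form yields diagonal entries (1,1,1,1,1,1,1,1,1,1,1,2).

Reading off H_k = ker ∂_k / im ∂_{k+1}:

  H_0: rank C_0 − rank ∂_1 = 7 − 6 = 1, and the invariant factors of ∂_1 are all 1, so H_0 ≅ Z.
  H_1: rank ker ∂_1 − rank ∂_2 = (18 − 6) − 12 = 0, and ∂_2 has invariant factor 2 > 1, so H_1 ≅ Z/2.
  H_2: rank ker ∂_2 − rank ∂_3 = (12 − 12) − 0 = 0, and there is no ∂_3, so H_2 ≅ 0.

H_0 = Z,  H_1 = Z/2,  H_2 = 0.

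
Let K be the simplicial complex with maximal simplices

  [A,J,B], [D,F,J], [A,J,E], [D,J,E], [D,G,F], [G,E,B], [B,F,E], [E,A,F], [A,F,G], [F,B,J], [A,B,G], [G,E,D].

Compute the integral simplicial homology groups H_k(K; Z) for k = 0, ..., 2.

H_0 = Z,  H_1 = Z/2,  H_2 = 0.

We work with the vertex ordering A < B < D < E < F < G < J. The simplices of K, each written with vertices in increasing order, are:

  0-simplices (7): A, B, D, E, F, G, J
  1-simplices (18): AB, AE, AF, AG, AJ, BE, BF, BG, BJ, DE, DF, DG, DJ, EF, EG, EJ, FG, FJ
  2-simplices (12): ABG, ABJ, AEF, AEJ, AFG, BEF, BEG, BFJ, DEG, DEJ, DFG, DFJ

so the chain groups are C_0 ≅ Z^7, C_1 ≅ Z^18, C_2 ≅ Z^12.

The boundary map ∂_1: C_1 → C_0 is given by ∂[p,q] = [q] − [p].
The resulting 7×18 matrix has rank 6, and its Smith normal form has invariant factors (1,1,1,1,1,1).

∂_2: C_2 → C_1 sends each 2-simplex [p,q,r] to [q,r] − [p,r] + [p,q]. For instance
  ∂BEF = EF − BF + BE,
  ∂ABG = BG − AG + AB.
The 18×12 boundary matrix has rank 12 and Smith normal form diag(1,1,1,1,1,1,1,1,1,1,1,2).

Now H_k = ker ∂_k / im ∂_{k+1}, so:

  H_0: rank C_0 − rank ∂_1 = 7 − 6 = 1, and the invariant factors of ∂_1 are all 1, so H_0 = Z.
  H_1: rank ker ∂_1 − rank ∂_2 = (18 − 6) − 12 = 0, and ∂_2 has invariant factor 2 > 1, so H_1 = Z/2.
  H_2: rank ker ∂_2 − rank ∂_3 = (12 − 12) − 0 = 0, and there is no ∂_3, so H_2 = 0.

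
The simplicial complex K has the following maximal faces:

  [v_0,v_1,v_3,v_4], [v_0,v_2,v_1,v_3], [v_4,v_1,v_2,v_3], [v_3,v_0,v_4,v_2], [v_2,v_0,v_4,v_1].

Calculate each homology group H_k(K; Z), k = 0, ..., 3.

H_0 ≅ Z,  H_1 = 0,  H_2 = 0,  H_3 ≅ Z.

K has 5 vertices, 10 edges, 10 triangles, 5 3-simplices.
rank ∂_0 = 0, rank ∂_1 = 4 ⇒ b_0 = 5 − 0 − 4 = 1; all invariant factors of ∂_1 are 1 so no torsion. So H_0 = Z.
rank ∂_1 = 4, rank ∂_2 = 6 ⇒ b_1 = 10 − 4 − 6 = 0; all invariant factors of ∂_2 are 1 so no torsion. So H_1 = 0.
rank ∂_2 = 6, rank ∂_3 = 4 ⇒ b_2 = 10 − 6 − 4 = 0; all invariant factors of ∂_3 are 1 so no torsion. So H_2 = 0.
rank ∂_3 = 4, rank ∂_4 = 0 ⇒ b_3 = 5 − 4 − 0 = 1. So H_3 = Z.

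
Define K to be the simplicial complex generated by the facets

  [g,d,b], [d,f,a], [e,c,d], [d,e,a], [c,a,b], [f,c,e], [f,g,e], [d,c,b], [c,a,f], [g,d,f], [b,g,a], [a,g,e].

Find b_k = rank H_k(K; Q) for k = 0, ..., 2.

b_0 = 1, b_1 = 0, b_2 = 0.

Order the vertices as a < b < c < d < e < f < g. Listing each simplex with vertices in this order, K has dimension 2 with simplices:

  0-simplices (7): a, b, c, d, e, f, g
  1-simplices (18): ab, ac, ad, ae, af, ag, bc, bd, bg, cd, ce, cf, de, df, dg, ef, eg, fg
  2-simplices (12): abc, abg, acf, ade, adf, aeg, bcd, bdg, cde, cef, dfg, efg

giving chain groups C_0 ≅ Z^7, C_1 ≅ Z^18, C_2 ≅ Z^12.

∂_1: C_1 → C_0 sends each edge [p,q] (with p < q) to q − p. For instance
  ∂af = f − a.
The 7×18 boundary matrix has rank 6 and Smith normal form diag(1,1,1,1,1,1).

Boundary ∂_2: C_2 → C_1 sends each 2-simplex [p,q,r] to [q,r] − [p,r] + [p,q]. For instance
  ∂bcd = cd − bd + bc,
  ∂aeg = eg − ag + ae.
As a 18×12 matrix over Z this has rank 12, with invariant factors (1,1,1,1,1,1,1,1,1,1,1,2).

Now H_k = ker ∂_k / im ∂_{k+1}, so:

  H_0: rank C_0 − rank ∂_1 = 7 − 6 = 1, and the invariant factors of ∂_1 are all 1, so H_0 = Z.
  H_1: rank ker ∂_1 − rank ∂_2 = (18 − 6) − 12 = 0, and ∂_2 has invariant factor 2 > 1, so H_1 = Z/2.
  H_2: rank ker ∂_2 − rank ∂_3 = (12 − 12) − 0 = 0, and there is no ∂_3, so H_2 = 0.

As a check, the Euler characteristic is 7 − 18 + 12 = 1, which agrees with 1 − 0 + 0 = 1.
(K is a triangulation of the real projective plane RP^2.)

Hence the Betti numbers are b_0 = 1, b_1 = 0, b_2 = 0.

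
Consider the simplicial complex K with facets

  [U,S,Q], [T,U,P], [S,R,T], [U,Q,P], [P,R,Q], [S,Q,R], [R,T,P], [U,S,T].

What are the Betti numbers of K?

Take the total order P < Q < R < S < T < U on the vertex set. Then K (dimension 2) consists of the simplices:

  0-simplices (6): P, Q, R, S, T, U
  1-simplices (12): PQ, PR, PT, PU, QR, QS, QU, RS, RT, ST, SU, TU
  2-simplices (8): PQR, PQU, PRT, PTU, QRS, QSU, RST, STU

giving chain groups C_0 ≅ Z^6, C_1 ≅ Z^12, C_2 ≅ Z^8.

∂_1: C_1 → C_0 sends each edge [p,q] (with p < q) to q − p. For instance
  ∂ST = T − S.
The resulting 6×12 matrix has rank 5, and its Smith normal form has invariant factors (1,1,1,1,1).

Boundary ∂_2: C_2 → C_1 maps a triangle to the signed sum of its edges. For instance
  ∂PRT = RT − PT + PR,
  ∂PQR = QR − PR + PQ.
The 12×8 boundary matrix has rank 7 and Smith normal form diag(1,1,1,1,1,1,1).

Computing H_k = (kernel of ∂_k) / (image of ∂_{k+1}):

  H_0: rank C_0 − rank ∂_1 = 6 − 5 = 1, and the invariant factors of ∂_1 are all 1, so H_0 = Z.
  H_1: rank ker ∂_1 − rank ∂_2 = (12 − 5) − 7 = 0, and the invariant factors of ∂_2 are all 1, so H_1 = 0.
  H_2: rank ker ∂_2 − rank ∂_3 = (8 − 7) − 0 = 1, and there is no ∂_3, so H_2 = Z.

As a check, the Euler characteristic is 6 − 12 + 8 = 2, which agrees with 1 − 0 + 1 = 2.
(K is a triangulation of the 2-sphere S^2.)

Hence the Betti numbers are b_0 = 1, b_1 = 0, b_2 = 1.

b_0 = 1, b_1 = 0, b_2 = 1.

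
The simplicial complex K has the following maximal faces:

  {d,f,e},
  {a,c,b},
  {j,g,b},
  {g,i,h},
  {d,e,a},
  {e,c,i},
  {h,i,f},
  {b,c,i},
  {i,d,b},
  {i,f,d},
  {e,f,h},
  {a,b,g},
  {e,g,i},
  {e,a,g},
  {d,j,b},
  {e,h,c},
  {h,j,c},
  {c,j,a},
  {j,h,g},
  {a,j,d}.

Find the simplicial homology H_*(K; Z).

Order the vertices as a < b < c < d < e < f < g < h < i < j. Listing each simplex with vertices in this order, K has dimension 2 with simplices:

  0-simplices (10): a, b, c, d, e, f, g, h, i, j
  1-simplices (30): ab, ac, ad, ae, ag, aj, bc, bd, bg, bi, bj, ce, ch, ci, cj, de, df, di, dj, ef, eg, eh, ei, fh, fi, gh, gi, gj, hi, hj
  2-simplices (20): abc, abg, acj, ade, adj, aeg, bci, bdi, bdj, bgj, ceh, cei, chj, def, dfi, efh, egi, fhi, ghi, ghj

Hence C_0 ≅ Z^10, C_1 ≅ Z^30, C_2 ≅ Z^20.

The boundary map ∂_1: C_1 → C_0 maps an edge to its endpoints' difference, ∂[p,q] = q − p.
The resulting 10×30 matrix has rank 9, and its Smith normal form has invariant factors (1,1,1,1,1,1,1,1,1).

∂_2: C_2 → C_1 sends each 2-simplex [p,q,r] to [q,r] − [p,r] + [p,q]. For instance
  ∂ade = de − ae + ad,
  ∂dfi = fi − di + df.
This gives a 30×20 integer matrix of rank 20; reducing to Smith normal form yields diagonal entries (1,1,1,1,1,1,1,1,1,1,1,1,1,1,1,1,1,1,1,2).

Computing H_k = (kernel of ∂_k) / (image of ∂_{k+1}):

  H_0: rank C_0 − rank ∂_1 = 10 − 9 = 1, and the invariant factors of ∂_1 are all 1, so H_0 ≅ Z.
  H_1: rank ker ∂_1 − rank ∂_2 = (30 − 9) − 20 = 1, and ∂_2 has invariant factor 2 > 1, so H_1 ≅ Z ⊕ Z/2.
  H_2: rank ker ∂_2 − rank ∂_3 = (20 − 20) − 0 = 0, and there is no ∂_3, so H_2 ≅ 0.

(K is a triangulation of the Klein bottle.)

H_0 = Z,  H_1 = Z ⊕ Z/2,  H_2 = 0.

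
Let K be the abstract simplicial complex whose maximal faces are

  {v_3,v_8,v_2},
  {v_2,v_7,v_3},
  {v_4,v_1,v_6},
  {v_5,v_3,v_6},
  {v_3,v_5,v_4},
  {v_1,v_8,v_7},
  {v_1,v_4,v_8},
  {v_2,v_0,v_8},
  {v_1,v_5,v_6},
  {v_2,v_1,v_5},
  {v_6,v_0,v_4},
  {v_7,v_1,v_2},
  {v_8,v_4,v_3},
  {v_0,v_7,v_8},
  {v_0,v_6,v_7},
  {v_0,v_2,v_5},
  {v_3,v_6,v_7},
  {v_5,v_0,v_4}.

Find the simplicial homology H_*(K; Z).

Fix the vertex order v_0 < v_1 < v_2 < v_3 < v_4 < v_5 < v_6 < v_7 < v_8 and write every simplex with vertices in increasing order. Then dim K = 2 and the simplices of K are:

  0-simplices (9): [v_0], [v_1], [v_2], [v_3], [v_4], [v_5], [v_6], [v_7], [v_8]
  1-simplices (27): (27 of them)
  2-simplices (18): (18 of them)

so the chain groups are C_0 ≅ Z^9, C_1 ≅ Z^27, C_2 ≅ Z^18.

Boundary ∂_1: C_1 → C_0 maps an edge to its endpoints' difference, ∂[p,q] = q − p.
The 9×27 boundary matrix has rank 8 and Smith normal form diag(1,1,1,1,1,1,1,1).

The boundary map ∂_2: C_2 → C_1 maps a triangle to the signed sum of its edges. For instance
  ∂[v_0,v_7,v_8] = [v_7,v_8] − [v_0,v_8] + [v_0,v_7],
  ∂[v_1,v_2,v_7] = [v_2,v_7] − [v_1,v_7] + [v_1,v_2].
This gives a 27×18 integer matrix of rank 18; reducing to Smith normal form yields diagonal entries (1,1,1,1,1,1,1,1,1,1,1,1,1,1,1,1,1,2).

Now H_k = ker ∂_k / im ∂_{k+1}, so:

  H_0: rank C_0 − rank ∂_1 = 9 − 8 = 1, and the invariant factors of ∂_1 are all 1, so H_0 = Z.
  H_1: rank ker ∂_1 − rank ∂_2 = (27 − 8) − 18 = 1, and ∂_2 has invariant factor 2 > 1, so H_1 = Z ⊕ Z/2.
  H_2: rank ker ∂_2 − rank ∂_3 = (18 − 18) − 0 = 0, and there is no ∂_3, so H_2 = 0.

(K is a triangulation of the Klein bottle.)

H_0 = Z,  H_1 = Z ⊕ Z/2,  H_2 = 0.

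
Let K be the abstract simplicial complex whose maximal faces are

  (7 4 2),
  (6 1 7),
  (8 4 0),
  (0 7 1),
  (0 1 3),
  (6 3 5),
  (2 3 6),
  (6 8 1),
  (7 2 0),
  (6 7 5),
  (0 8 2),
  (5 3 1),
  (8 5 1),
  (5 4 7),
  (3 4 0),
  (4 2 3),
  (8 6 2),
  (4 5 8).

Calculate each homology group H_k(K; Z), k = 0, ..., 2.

Fix the vertex order 0 < 1 < 2 < 3 < 4 < 5 < 6 < 7 < 8 and write every simplex with vertices in increasing order. Then dim K = 2 and the simplices of K are:

  0-simplices (9): [0], [1], [2], [3], [4], [5], [6], [7], [8]
  1-simplices (27): (27 of them)
  2-simplices (18): [0,1,3], [0,1,7], [0,2,7], [0,2,8], [0,3,4], [0,4,8], [1,3,5], [1,5,8], [1,6,7], [1,6,8], [2,3,4], [2,3,6], [2,4,7], [2,6,8], [3,5,6], [4,5,7], [4,5,8], [5,6,7]

Hence C_0 ≅ Z^9, C_1 ≅ Z^27, C_2 ≅ Z^18.

The boundary map ∂_1: C_1 → C_0 sends each edge [p,q] (with p < q) to q − p. For instance
  ∂[2,4] = [4] − [2].
The resulting 9×27 matrix has rank 8, and its Smith normal form has invariant factors (1,1,1,1,1,1,1,1).

Boundary ∂_2: C_2 → C_1 maps a triangle to the signed sum of its edges. For instance
  ∂[0,1,3] = [1,3] − [0,3] + [0,1],
  ∂[0,3,4] = [3,4] − [0,4] + [0,3].
The 27×18 boundary matrix has rank 18 and Smith normal form diag(1,1,1,1,1,1,1,1,1,1,1,1,1,1,1,1,1,2).

Now H_k = ker ∂_k / im ∂_{k+1}, so:

  H_0: rank C_0 − rank ∂_1 = 9 − 8 = 1, and the invariant factors of ∂_1 are all 1, so H_0 = Z.
  H_1: rank ker ∂_1 − rank ∂_2 = (27 − 8) − 18 = 1, and ∂_2 has invariant factor 2 > 1, so H_1 = Z ⊕ Z/2.
  H_2: rank ker ∂_2 − rank ∂_3 = (18 − 18) − 0 = 0, and there is no ∂_3, so H_2 = 0.

(K is a triangulation of the Klein bottle.)

H_0 ≅ Z,  H_1 ≅ Z ⊕ Z/2,  H_2 = 0.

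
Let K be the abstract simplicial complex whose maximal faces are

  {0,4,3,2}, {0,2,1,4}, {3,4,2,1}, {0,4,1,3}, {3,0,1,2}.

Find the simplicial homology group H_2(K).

We work with the vertex ordering 0 < 1 < 2 < 3 < 4. The simplices of K, each written with vertices in increasing order, are:

  0-simplices (5): [0], [1], [2], [3], [4]
  1-simplices (10): [0,1], [0,2], [0,3], [0,4], [1,2], [1,3], [1,4], [2,3], [2,4], [3,4]
  2-simplices (10): [0,1,2], [0,1,3], [0,1,4], [0,2,3], [0,2,4], [0,3,4], [1,2,3], [1,2,4], [1,3,4], [2,3,4]
  3-simplices (5): [0,1,2,3], [0,1,2,4], [0,1,3,4], [0,2,3,4], [1,2,3,4]

so the chain groups are C_0 ≅ Z^5, C_1 ≅ Z^10, C_2 ≅ Z^10, C_3 ≅ Z^5.

Boundary ∂_1: C_1 → C_0 maps an edge to its endpoints' difference, ∂[p,q] = q − p.
As a 5×10 matrix over Z this has rank 4, with invariant factors (1,1,1,1).

The boundary map ∂_2: C_2 → C_1 maps a triangle to the signed sum of its edges. For instance
  ∂[0,1,3] = [1,3] − [0,3] + [0,1],
  ∂[1,3,4] = [3,4] − [1,4] + [1,3].
This gives a 10×10 integer matrix of rank 6; reducing to Smith normal form yields diagonal entries (1,1,1,1,1,1).

∂_3: C_3 → C_2 sends each 3-simplex σ to the alternating sum Σ_i (−1)^i (σ with its i-th vertex removed). For instance
  ∂[0,1,2,4] = [1,2,4] − [0,2,4] + [0,1,4] − [0,1,2],
  ∂[0,1,2,3] = [1,2,3] − [0,2,3] + [0,1,3] − [0,1,2].
As a 10×5 matrix over Z this has rank 4, with invariant factors (1,1,1,1).

Computing H_k = (kernel of ∂_k) / (image of ∂_{k+1}):

  H_2: rank ker ∂_2 − rank ∂_3 = (10 − 6) − 4 = 0, and the invariant factors of ∂_3 are all 1, so H_2 ≅ 0.

H_2 ≅ 0.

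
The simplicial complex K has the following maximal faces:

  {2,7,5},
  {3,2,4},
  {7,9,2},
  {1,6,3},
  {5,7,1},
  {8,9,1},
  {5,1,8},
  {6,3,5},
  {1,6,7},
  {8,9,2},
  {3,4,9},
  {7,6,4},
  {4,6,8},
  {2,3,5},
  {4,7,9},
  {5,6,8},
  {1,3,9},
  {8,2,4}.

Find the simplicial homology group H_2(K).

Order the vertices as 1 < 2 < 3 < 4 < 5 < 6 < 7 < 8 < 9. Listing each simplex with vertices in this order, K has dimension 2 with simplices:

  0-simplices (9): [1], [2], [3], [4], [5], [6], [7], [8], [9]
  1-simplices (27): (27 of them)
  2-simplices (18): [1,3,6], [1,3,9], [1,5,7], [1,5,8], [1,6,7], [1,8,9], [2,3,4], [2,3,5], [2,4,8], [2,5,7], [2,7,9], [2,8,9], [3,4,9], [3,5,6], [4,6,7], [4,6,8], [4,7,9], [5,6,8]

so the chain groups are C_0 ≅ Z^9, C_1 ≅ Z^27, C_2 ≅ Z^18.

Boundary ∂_1: C_1 → C_0 maps an edge to its endpoints' difference, ∂[p,q] = q − p.
As a 9×27 matrix over Z this has rank 8, with invariant factors (1,1,1,1,1,1,1,1).

The boundary map ∂_2: C_2 → C_1 maps a triangle to the signed sum of its edges. For instance
  ∂[1,3,9] = [3,9] − [1,9] + [1,3],
  ∂[1,5,8] = [5,8] − [1,8] + [1,5].
This gives a 27×18 integer matrix of rank 18; reducing to Smith normal form yields diagonal entries (1,1,1,1,1,1,1,1,1,1,1,1,1,1,1,1,1,2).

Reading off H_k = ker ∂_k / im ∂_{k+1}:

  H_2: rank ker ∂_2 − rank ∂_3 = (18 − 18) − 0 = 0, and there is no ∂_3, so H_2 ≅ 0.

H_2 ≅ 0.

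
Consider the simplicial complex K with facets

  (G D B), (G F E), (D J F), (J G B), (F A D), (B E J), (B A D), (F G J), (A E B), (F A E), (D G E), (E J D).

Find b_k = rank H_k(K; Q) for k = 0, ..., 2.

We work with the vertex ordering A < B < D < E < F < G < J. The simplices of K, each written with vertices in increasing order, are:

  0-simplices (7): A, B, D, E, F, G, J
  1-simplices (18): AB, AD, AE, AF, BD, BE, BG, BJ, DE, DF, DG, DJ, EF, EG, EJ, FG, FJ, GJ
  2-simplices (12): ABD, ABE, ADF, AEF, BDG, BEJ, BGJ, DEG, DEJ, DFJ, EFG, FGJ

Hence C_0 ≅ Z^7, C_1 ≅ Z^18, C_2 ≅ Z^12.

The boundary map ∂_1: C_1 → C_0 is given by ∂[p,q] = [q] − [p]. For instance
  ∂EJ = J − E.
This gives a 7×18 integer matrix of rank 6; reducing to Smith normal form yields diagonal entries (1,1,1,1,1,1).

∂_2: C_2 → C_1 acts by ∂[p,q,r] = [q,r] − [p,r] + [p,q]. For instance
  ∂BGJ = GJ − BJ + BG,
  ∂ABD = BD − AD + AB.
The 18×12 boundary matrix has rank 12 and Smith normal form diag(1,1,1,1,1,1,1,1,1,1,1,2).

From H_k ≅ ker(∂_k) / im(∂_{k+1}) we obtain:

  H_0: rank C_0 − rank ∂_1 = 7 − 6 = 1, and the invariant factors of ∂_1 are all 1, so H_0 ≅ Z.
  H_1: rank ker ∂_1 − rank ∂_2 = (18 − 6) − 12 = 0, and ∂_2 has invariant factor 2 > 1, so H_1 ≅ Z/2Z.
  H_2: rank ker ∂_2 − rank ∂_3 = (12 − 12) − 0 = 0, and there is no ∂_3, so H_2 ≅ 0.

(K is a triangulation of the real projective plane RP^2.)

Hence the Betti numbers are b_0 = 1, b_1 = 0, b_2 = 0.

b_0 = 1, b_1 = 0, b_2 = 0.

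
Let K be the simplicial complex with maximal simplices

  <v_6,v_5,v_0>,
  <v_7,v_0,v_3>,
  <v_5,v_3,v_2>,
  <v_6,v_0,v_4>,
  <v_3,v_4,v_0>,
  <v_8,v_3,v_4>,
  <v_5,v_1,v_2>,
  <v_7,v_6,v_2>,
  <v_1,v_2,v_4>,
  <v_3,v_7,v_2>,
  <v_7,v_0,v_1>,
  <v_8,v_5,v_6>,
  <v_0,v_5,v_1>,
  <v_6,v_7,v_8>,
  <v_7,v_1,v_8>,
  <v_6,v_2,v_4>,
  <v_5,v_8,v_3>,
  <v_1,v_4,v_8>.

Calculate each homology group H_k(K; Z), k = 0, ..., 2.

Order the vertices as v_0 < v_1 < v_2 < v_3 < v_4 < v_5 < v_6 < v_7 < v_8. Listing each simplex with vertices in this order, K has dimension 2 with simplices:

  0-simplices (9): [v_0], [v_1], [v_2], [v_3], [v_4], [v_5], [v_6], [v_7], [v_8]
  1-simplices (27): (27 of them)
  2-simplices (18): (18 of them)

so the chain groups are C_0 ≅ Z^9, C_1 ≅ Z^27, C_2 ≅ Z^18.

∂_1: C_1 → C_0 is given by ∂[p,q] = [q] − [p]. For instance
  ∂[v_2,v_7] = [v_7] − [v_2].
This gives a 9×27 integer matrix of rank 8; reducing to Smith normal form yields diagonal entries (1,1,1,1,1,1,1,1).

The boundary map ∂_2: C_2 → C_1 sends each 2-simplex [p,q,r] to [q,r] − [p,r] + [p,q]. For instance
  ∂[v_1,v_7,v_8] = [v_7,v_8] − [v_1,v_8] + [v_1,v_7],
  ∂[v_2,v_3,v_5] = [v_3,v_5] − [v_2,v_5] + [v_2,v_3].
The 27×18 boundary matrix has rank 17 and Smith normal form diag(1,1,1,1,1,1,1,1,1,1,1,1,1,1,1,1,1).

From H_k ≅ ker(∂_k) / im(∂_{k+1}) we obtain:

  H_0: rank C_0 − rank ∂_1 = 9 − 8 = 1, and the invariant factors of ∂_1 are all 1, so H_0 = Z.
  H_1: rank ker ∂_1 − rank ∂_2 = (27 − 8) − 17 = 2, and the invariant factors of ∂_2 are all 1, so H_1 = Z^2.
  H_2: rank ker ∂_2 − rank ∂_3 = (18 − 17) − 0 = 1, and there is no ∂_3, so H_2 = Z.

(K is a triangulation of the torus T^2.)

H_0 = Z,  H_1 = Z^2,  H_2 = Z.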